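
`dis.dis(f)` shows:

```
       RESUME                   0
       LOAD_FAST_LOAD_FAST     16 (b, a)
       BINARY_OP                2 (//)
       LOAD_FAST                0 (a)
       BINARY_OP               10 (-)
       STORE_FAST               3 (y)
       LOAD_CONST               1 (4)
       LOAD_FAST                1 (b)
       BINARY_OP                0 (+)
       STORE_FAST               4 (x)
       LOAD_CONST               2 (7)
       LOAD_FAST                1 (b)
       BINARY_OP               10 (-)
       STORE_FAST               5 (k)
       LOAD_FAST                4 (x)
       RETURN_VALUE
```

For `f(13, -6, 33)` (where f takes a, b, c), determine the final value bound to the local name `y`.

LOAD_FAST_LOAD_FAST b,a → push -6,13. Stack: [-6, 13]
BINARY_OP // → -6 // 13 = -1. Stack: [-1]
LOAD_FAST a → push 13. Stack: [-1, 13]
BINARY_OP - → -1 - 13 = -14. Stack: [-14]
STORE_FAST y → y=-14. Stack: []
LOAD_CONST → push 4. Stack: [4]
LOAD_FAST b → push -6. Stack: [4, -6]
BINARY_OP + → 4 + -6 = -2. Stack: [-2]
STORE_FAST x → x=-2. Stack: []
LOAD_CONST → push 7. Stack: [7]
LOAD_FAST b → push -6. Stack: [7, -6]
BINARY_OP - → 7 - -6 = 13. Stack: [13]
STORE_FAST k → k=13. Stack: []
LOAD_FAST x → push -2. Stack: [-2]
RETURN_VALUE → return -2.

-14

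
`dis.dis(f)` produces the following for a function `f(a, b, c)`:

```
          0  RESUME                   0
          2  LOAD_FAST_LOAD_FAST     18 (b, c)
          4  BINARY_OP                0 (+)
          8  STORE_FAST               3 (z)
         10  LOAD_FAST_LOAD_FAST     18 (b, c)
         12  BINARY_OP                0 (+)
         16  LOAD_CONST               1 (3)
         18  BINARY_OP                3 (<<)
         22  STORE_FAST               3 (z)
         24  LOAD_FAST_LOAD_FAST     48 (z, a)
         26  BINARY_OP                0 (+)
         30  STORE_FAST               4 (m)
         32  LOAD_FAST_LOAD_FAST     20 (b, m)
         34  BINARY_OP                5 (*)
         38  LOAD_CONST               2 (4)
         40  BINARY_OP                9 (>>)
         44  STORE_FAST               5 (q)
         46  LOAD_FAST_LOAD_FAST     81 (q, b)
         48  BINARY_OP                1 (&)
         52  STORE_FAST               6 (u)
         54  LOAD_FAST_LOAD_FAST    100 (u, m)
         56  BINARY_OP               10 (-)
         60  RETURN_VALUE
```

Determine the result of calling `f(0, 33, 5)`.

LOAD_FAST_LOAD_FAST b,c → push 33,5. Stack: [33, 5]
BINARY_OP + → 33 + 5 = 38. Stack: [38]
STORE_FAST z → z=38. Stack: []
LOAD_FAST_LOAD_FAST b,c → push 33,5. Stack: [33, 5]
BINARY_OP + → 33 + 5 = 38. Stack: [38]
LOAD_CONST → push 3. Stack: [38, 3]
BINARY_OP << → 38 << 3 = 304. Stack: [304]
STORE_FAST z → z=304. Stack: []
LOAD_FAST_LOAD_FAST z,a → push 304,0. Stack: [304, 0]
BINARY_OP + → 304 + 0 = 304. Stack: [304]
STORE_FAST m → m=304. Stack: []
LOAD_FAST_LOAD_FAST b,m → push 33,304. Stack: [33, 304]
BINARY_OP * → 33 * 304 = 10032. Stack: [10032]
LOAD_CONST → push 4. Stack: [10032, 4]
BINARY_OP >> → 10032 >> 4 = 627. Stack: [627]
STORE_FAST q → q=627. Stack: []
LOAD_FAST_LOAD_FAST q,b → push 627,33. Stack: [627, 33]
BINARY_OP & → 627 & 33 = 33. Stack: [33]
STORE_FAST u → u=33. Stack: []
LOAD_FAST_LOAD_FAST u,m → push 33,304. Stack: [33, 304]
BINARY_OP - → 33 - 304 = -271. Stack: [-271]
RETURN_VALUE → return -271.

-271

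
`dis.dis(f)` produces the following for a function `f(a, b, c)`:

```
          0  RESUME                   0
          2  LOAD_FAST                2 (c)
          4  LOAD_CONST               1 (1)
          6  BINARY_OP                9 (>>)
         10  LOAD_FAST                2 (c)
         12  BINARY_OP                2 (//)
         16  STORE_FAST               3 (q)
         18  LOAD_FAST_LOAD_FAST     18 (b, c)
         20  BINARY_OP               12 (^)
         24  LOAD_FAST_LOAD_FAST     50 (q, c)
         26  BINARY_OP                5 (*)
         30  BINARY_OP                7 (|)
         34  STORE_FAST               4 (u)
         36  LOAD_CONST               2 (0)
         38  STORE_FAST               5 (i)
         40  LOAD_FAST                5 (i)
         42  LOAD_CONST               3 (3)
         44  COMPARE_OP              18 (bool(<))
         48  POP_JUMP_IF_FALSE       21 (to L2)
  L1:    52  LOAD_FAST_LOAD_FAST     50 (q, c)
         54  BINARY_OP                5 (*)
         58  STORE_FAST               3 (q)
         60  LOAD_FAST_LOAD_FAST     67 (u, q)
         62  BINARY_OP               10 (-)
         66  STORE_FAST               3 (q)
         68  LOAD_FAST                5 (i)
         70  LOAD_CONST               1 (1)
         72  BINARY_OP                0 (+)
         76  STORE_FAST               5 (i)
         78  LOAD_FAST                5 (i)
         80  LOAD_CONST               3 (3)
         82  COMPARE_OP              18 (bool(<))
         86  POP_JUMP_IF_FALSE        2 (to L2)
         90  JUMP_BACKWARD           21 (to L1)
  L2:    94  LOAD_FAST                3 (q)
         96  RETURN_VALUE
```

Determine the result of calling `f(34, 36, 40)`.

LOAD_FAST c → push 40. Stack: [40]
LOAD_CONST → push 1. Stack: [40, 1]
BINARY_OP >> → 40 >> 1 = 20. Stack: [20]
LOAD_FAST c → push 40. Stack: [20, 40]
BINARY_OP // → 20 // 40 = 0. Stack: [0]
STORE_FAST q → q=0. Stack: []
LOAD_FAST_LOAD_FAST b,c → push 36,40. Stack: [36, 40]
BINARY_OP ^ → 36 ^ 40 = 12. Stack: [12]
LOAD_FAST_LOAD_FAST q,c → push 0,40. Stack: [12, 0, 40]
BINARY_OP * → 0 * 40 = 0. Stack: [12, 0]
BINARY_OP | → 12 | 0 = 12. Stack: [12]
STORE_FAST u → u=12. Stack: []
LOAD_CONST → push 0. Stack: [0]
STORE_FAST i → i=0. Stack: []
LOAD_FAST i → push 0. Stack: [0]
LOAD_CONST → push 3. Stack: [0, 3]
COMPARE_OP bool(<) → 0 vs 3 = True. Stack: [True]
POP_JUMP_IF_FALSE → pop True; no jump. Stack: []
LOAD_FAST_LOAD_FAST q,c → push 0,40. Stack: [0, 40]
BINARY_OP * → 0 * 40 = 0. Stack: [0]
STORE_FAST q → q=0. Stack: []
LOAD_FAST_LOAD_FAST u,q → push 12,0. Stack: [12, 0]
BINARY_OP - → 12 - 0 = 12. Stack: [12]
STORE_FAST q → q=12. Stack: []
LOAD_FAST i → push 0. Stack: [0]
LOAD_CONST → push 1. Stack: [0, 1]
BINARY_OP + → 0 + 1 = 1. Stack: [1]
STORE_FAST i → i=1. Stack: []
LOAD_FAST i → push 1. Stack: [1]
LOAD_CONST → push 3. Stack: [1, 3]
COMPARE_OP bool(<) → 1 vs 3 = True. Stack: [True]
POP_JUMP_IF_FALSE → pop True; no jump. Stack: []
LOAD_FAST_LOAD_FAST q,c → push 12,40. Stack: [12, 40]
BINARY_OP * → 12 * 40 = 480. Stack: [480]
STORE_FAST q → q=480. Stack: []
LOAD_FAST_LOAD_FAST u,q → push 12,480. Stack: [12, 480]
BINARY_OP - → 12 - 480 = -468. Stack: [-468]
STORE_FAST q → q=-468. Stack: []
LOAD_FAST i → push 1. Stack: [1]
LOAD_CONST → push 1. Stack: [1, 1]
BINARY_OP + → 1 + 1 = 2. Stack: [2]
STORE_FAST i → i=2. Stack: []
LOAD_FAST i → push 2. Stack: [2]
LOAD_CONST → push 3. Stack: [2, 3]
COMPARE_OP bool(<) → 2 vs 3 = True. Stack: [True]
POP_JUMP_IF_FALSE → pop True; no jump. Stack: []
LOAD_FAST_LOAD_FAST q,c → push -468,40. Stack: [-468, 40]
BINARY_OP * → -468 * 40 = -18720. Stack: [-18720]
STORE_FAST q → q=-18720. Stack: []
LOAD_FAST_LOAD_FAST u,q → push 12,-18720. Stack: [12, -18720]
BINARY_OP - → 12 - -18720 = 18732. Stack: [18732]
STORE_FAST q → q=18732. Stack: []
LOAD_FAST i → push 2. Stack: [2]
LOAD_CONST → push 1. Stack: [2, 1]
BINARY_OP + → 2 + 1 = 3. Stack: [3]
STORE_FAST i → i=3. Stack: []
LOAD_FAST i → push 3. Stack: [3]
LOAD_CONST → push 3. Stack: [3, 3]
COMPARE_OP bool(<) → 3 vs 3 = False. Stack: [False]
POP_JUMP_IF_FALSE → pop False; jump. Stack: []
LOAD_FAST q → push 18732. Stack: [18732]
RETURN_VALUE → return 18732.

18732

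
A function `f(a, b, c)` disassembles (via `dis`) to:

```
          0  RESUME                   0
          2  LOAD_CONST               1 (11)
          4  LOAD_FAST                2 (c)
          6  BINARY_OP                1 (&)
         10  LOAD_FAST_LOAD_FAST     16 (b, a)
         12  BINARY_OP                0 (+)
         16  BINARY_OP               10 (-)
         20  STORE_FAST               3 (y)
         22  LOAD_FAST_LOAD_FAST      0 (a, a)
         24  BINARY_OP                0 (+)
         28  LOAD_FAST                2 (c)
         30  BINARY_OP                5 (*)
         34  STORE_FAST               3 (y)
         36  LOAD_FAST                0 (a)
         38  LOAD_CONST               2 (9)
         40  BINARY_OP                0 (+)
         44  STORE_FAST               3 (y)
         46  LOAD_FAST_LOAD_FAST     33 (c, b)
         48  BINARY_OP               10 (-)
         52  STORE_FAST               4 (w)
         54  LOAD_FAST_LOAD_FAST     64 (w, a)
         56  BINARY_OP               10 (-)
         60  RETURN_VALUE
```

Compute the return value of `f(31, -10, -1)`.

-22

LOAD_CONST → push 11. Stack: [11]
LOAD_FAST c → push -1. Stack: [11, -1]
BINARY_OP & → 11 & -1 = 11. Stack: [11]
LOAD_FAST_LOAD_FAST b,a → push -10,31. Stack: [11, -10, 31]
BINARY_OP + → -10 + 31 = 21. Stack: [11, 21]
BINARY_OP - → 11 - 21 = -10. Stack: [-10]
STORE_FAST y → y=-10. Stack: []
LOAD_FAST_LOAD_FAST a,a → push 31,31. Stack: [31, 31]
BINARY_OP + → 31 + 31 = 62. Stack: [62]
LOAD_FAST c → push -1. Stack: [62, -1]
BINARY_OP * → 62 * -1 = -62. Stack: [-62]
STORE_FAST y → y=-62. Stack: []
LOAD_FAST a → push 31. Stack: [31]
LOAD_CONST → push 9. Stack: [31, 9]
BINARY_OP + → 31 + 9 = 40. Stack: [40]
STORE_FAST y → y=40. Stack: []
LOAD_FAST_LOAD_FAST c,b → push -1,-10. Stack: [-1, -10]
BINARY_OP - → -1 - -10 = 9. Stack: [9]
STORE_FAST w → w=9. Stack: []
LOAD_FAST_LOAD_FAST w,a → push 9,31. Stack: [9, 31]
BINARY_OP - → 9 - 31 = -22. Stack: [-22]
RETURN_VALUE → return -22.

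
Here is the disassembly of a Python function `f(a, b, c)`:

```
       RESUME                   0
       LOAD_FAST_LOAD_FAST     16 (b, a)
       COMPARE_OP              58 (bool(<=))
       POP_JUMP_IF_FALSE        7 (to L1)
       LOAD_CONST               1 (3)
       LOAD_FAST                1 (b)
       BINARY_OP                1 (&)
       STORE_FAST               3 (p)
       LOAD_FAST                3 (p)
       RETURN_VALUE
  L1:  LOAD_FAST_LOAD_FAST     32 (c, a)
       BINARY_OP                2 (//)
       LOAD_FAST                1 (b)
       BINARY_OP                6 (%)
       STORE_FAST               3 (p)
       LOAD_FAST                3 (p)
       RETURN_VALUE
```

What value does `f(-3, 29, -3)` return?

1

LOAD_FAST_LOAD_FAST b,a → push 29,-3. Stack: [29, -3]
COMPARE_OP bool(<=) → 29 vs -3 = False. Stack: [False]
POP_JUMP_IF_FALSE → pop False; jump. Stack: []
LOAD_FAST_LOAD_FAST c,a → push -3,-3. Stack: [-3, -3]
BINARY_OP // → -3 // -3 = 1. Stack: [1]
LOAD_FAST b → push 29. Stack: [1, 29]
BINARY_OP % → 1 % 29 = 1. Stack: [1]
STORE_FAST p → p=1. Stack: []
LOAD_FAST p → push 1. Stack: [1]
RETURN_VALUE → return 1.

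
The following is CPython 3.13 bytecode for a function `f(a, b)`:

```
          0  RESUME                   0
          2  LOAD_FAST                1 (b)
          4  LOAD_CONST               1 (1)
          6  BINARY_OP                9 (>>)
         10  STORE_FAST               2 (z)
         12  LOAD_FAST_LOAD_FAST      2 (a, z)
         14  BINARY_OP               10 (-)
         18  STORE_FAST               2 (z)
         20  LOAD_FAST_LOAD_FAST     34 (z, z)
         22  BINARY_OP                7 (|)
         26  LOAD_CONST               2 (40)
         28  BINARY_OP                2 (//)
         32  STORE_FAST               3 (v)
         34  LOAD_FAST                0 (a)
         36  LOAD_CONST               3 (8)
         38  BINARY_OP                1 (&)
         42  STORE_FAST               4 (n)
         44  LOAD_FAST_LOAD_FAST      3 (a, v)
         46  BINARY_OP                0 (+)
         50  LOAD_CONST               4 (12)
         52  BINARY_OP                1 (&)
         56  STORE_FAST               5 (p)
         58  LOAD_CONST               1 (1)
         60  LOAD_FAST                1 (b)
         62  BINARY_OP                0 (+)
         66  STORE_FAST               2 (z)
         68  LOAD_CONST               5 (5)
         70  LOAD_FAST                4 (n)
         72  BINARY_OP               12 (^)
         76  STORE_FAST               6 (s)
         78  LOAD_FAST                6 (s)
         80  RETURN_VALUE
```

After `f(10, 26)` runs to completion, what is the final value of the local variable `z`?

27

LOAD_FAST b → push 26. Stack: [26]
LOAD_CONST → push 1. Stack: [26, 1]
BINARY_OP >> → 26 >> 1 = 13. Stack: [13]
STORE_FAST z → z=13. Stack: []
LOAD_FAST_LOAD_FAST a,z → push 10,13. Stack: [10, 13]
BINARY_OP - → 10 - 13 = -3. Stack: [-3]
STORE_FAST z → z=-3. Stack: []
LOAD_FAST_LOAD_FAST z,z → push -3,-3. Stack: [-3, -3]
BINARY_OP | → -3 | -3 = -3. Stack: [-3]
LOAD_CONST → push 40. Stack: [-3, 40]
BINARY_OP // → -3 // 40 = -1. Stack: [-1]
STORE_FAST v → v=-1. Stack: []
LOAD_FAST a → push 10. Stack: [10]
LOAD_CONST → push 8. Stack: [10, 8]
BINARY_OP & → 10 & 8 = 8. Stack: [8]
STORE_FAST n → n=8. Stack: []
LOAD_FAST_LOAD_FAST a,v → push 10,-1. Stack: [10, -1]
BINARY_OP + → 10 + -1 = 9. Stack: [9]
LOAD_CONST → push 12. Stack: [9, 12]
BINARY_OP & → 9 & 12 = 8. Stack: [8]
STORE_FAST p → p=8. Stack: []
LOAD_CONST → push 1. Stack: [1]
LOAD_FAST b → push 26. Stack: [1, 26]
BINARY_OP + → 1 + 26 = 27. Stack: [27]
STORE_FAST z → z=27. Stack: []
LOAD_CONST → push 5. Stack: [5]
LOAD_FAST n → push 8. Stack: [5, 8]
BINARY_OP ^ → 5 ^ 8 = 13. Stack: [13]
STORE_FAST s → s=13. Stack: []
LOAD_FAST s → push 13. Stack: [13]
RETURN_VALUE → return 13.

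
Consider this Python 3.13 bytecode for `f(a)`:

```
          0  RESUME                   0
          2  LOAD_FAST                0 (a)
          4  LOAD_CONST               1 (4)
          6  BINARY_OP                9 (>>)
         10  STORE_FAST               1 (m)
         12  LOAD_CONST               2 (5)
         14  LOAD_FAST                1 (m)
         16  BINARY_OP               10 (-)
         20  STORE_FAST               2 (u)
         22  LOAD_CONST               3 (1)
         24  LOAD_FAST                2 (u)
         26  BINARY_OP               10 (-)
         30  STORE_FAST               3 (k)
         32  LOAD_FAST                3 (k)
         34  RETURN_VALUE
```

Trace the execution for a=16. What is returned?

LOAD_FAST a → push 16. Stack: [16]
LOAD_CONST → push 4. Stack: [16, 4]
BINARY_OP >> → 16 >> 4 = 1. Stack: [1]
STORE_FAST m → m=1. Stack: []
LOAD_CONST → push 5. Stack: [5]
LOAD_FAST m → push 1. Stack: [5, 1]
BINARY_OP - → 5 - 1 = 4. Stack: [4]
STORE_FAST u → u=4. Stack: []
LOAD_CONST → push 1. Stack: [1]
LOAD_FAST u → push 4. Stack: [1, 4]
BINARY_OP - → 1 - 4 = -3. Stack: [-3]
STORE_FAST k → k=-3. Stack: []
LOAD_FAST k → push -3. Stack: [-3]
RETURN_VALUE → return -3.

-3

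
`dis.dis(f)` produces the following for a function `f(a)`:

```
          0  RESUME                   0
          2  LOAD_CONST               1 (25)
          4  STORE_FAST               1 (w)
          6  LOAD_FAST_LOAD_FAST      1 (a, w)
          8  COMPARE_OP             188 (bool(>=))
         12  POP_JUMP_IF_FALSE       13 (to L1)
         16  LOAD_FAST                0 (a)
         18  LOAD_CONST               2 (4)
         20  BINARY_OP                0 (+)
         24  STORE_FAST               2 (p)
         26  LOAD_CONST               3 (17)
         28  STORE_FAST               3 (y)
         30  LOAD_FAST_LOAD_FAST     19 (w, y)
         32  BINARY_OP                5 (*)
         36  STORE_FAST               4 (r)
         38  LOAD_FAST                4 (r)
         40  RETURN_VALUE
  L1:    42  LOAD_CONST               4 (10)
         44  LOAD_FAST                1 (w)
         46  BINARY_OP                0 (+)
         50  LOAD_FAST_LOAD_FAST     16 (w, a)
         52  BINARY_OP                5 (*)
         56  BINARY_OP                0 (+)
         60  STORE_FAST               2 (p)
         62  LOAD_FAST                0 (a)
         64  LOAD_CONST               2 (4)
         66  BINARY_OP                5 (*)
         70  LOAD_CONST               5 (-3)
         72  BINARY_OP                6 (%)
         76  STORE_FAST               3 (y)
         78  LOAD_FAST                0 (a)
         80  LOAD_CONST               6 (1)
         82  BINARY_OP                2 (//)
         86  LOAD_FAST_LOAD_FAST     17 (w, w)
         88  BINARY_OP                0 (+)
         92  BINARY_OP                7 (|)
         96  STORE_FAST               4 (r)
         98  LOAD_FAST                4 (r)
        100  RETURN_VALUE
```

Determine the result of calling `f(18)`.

LOAD_CONST → push 25. Stack: [25]
STORE_FAST w → w=25. Stack: []
LOAD_FAST_LOAD_FAST a,w → push 18,25. Stack: [18, 25]
COMPARE_OP bool(>=) → 18 vs 25 = False. Stack: [False]
POP_JUMP_IF_FALSE → pop False; jump. Stack: []
LOAD_CONST → push 10. Stack: [10]
LOAD_FAST w → push 25. Stack: [10, 25]
BINARY_OP + → 10 + 25 = 35. Stack: [35]
LOAD_FAST_LOAD_FAST w,a → push 25,18. Stack: [35, 25, 18]
BINARY_OP * → 25 * 18 = 450. Stack: [35, 450]
BINARY_OP + → 35 + 450 = 485. Stack: [485]
STORE_FAST p → p=485. Stack: []
LOAD_FAST a → push 18. Stack: [18]
LOAD_CONST → push 4. Stack: [18, 4]
BINARY_OP * → 18 * 4 = 72. Stack: [72]
LOAD_CONST → push -3. Stack: [72, -3]
BINARY_OP % → 72 % -3 = 0. Stack: [0]
STORE_FAST y → y=0. Stack: []
LOAD_FAST a → push 18. Stack: [18]
LOAD_CONST → push 1. Stack: [18, 1]
BINARY_OP // → 18 // 1 = 18. Stack: [18]
LOAD_FAST_LOAD_FAST w,w → push 25,25. Stack: [18, 25, 25]
BINARY_OP + → 25 + 25 = 50. Stack: [18, 50]
BINARY_OP | → 18 | 50 = 50. Stack: [50]
STORE_FAST r → r=50. Stack: []
LOAD_FAST r → push 50. Stack: [50]
RETURN_VALUE → return 50.

50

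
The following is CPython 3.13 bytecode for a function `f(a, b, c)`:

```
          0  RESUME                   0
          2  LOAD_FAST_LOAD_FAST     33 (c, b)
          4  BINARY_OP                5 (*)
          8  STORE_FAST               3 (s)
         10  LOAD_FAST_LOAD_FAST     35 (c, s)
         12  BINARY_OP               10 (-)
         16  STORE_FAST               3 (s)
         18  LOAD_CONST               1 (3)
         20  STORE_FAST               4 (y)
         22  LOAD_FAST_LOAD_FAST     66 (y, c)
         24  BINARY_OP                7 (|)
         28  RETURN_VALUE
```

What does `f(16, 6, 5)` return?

LOAD_FAST_LOAD_FAST c,b → push 5,6. Stack: [5, 6]
BINARY_OP * → 5 * 6 = 30. Stack: [30]
STORE_FAST s → s=30. Stack: []
LOAD_FAST_LOAD_FAST c,s → push 5,30. Stack: [5, 30]
BINARY_OP - → 5 - 30 = -25. Stack: [-25]
STORE_FAST s → s=-25. Stack: []
LOAD_CONST → push 3. Stack: [3]
STORE_FAST y → y=3. Stack: []
LOAD_FAST_LOAD_FAST y,c → push 3,5. Stack: [3, 5]
BINARY_OP | → 3 | 5 = 7. Stack: [7]
RETURN_VALUE → return 7.

7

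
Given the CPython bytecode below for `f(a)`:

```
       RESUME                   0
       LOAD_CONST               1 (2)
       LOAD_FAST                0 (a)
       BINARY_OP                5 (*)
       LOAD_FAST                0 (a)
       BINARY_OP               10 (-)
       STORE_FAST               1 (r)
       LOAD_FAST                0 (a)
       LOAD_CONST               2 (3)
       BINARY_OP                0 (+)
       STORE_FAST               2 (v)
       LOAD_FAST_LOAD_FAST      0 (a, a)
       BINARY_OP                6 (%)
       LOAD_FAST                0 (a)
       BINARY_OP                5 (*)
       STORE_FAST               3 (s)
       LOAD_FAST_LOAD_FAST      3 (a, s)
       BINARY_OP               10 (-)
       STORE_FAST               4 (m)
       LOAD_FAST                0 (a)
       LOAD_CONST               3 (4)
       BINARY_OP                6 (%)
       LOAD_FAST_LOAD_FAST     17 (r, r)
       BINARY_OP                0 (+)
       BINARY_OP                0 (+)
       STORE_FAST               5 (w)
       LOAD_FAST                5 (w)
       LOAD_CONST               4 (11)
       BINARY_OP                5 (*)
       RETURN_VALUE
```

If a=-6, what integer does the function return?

-110

LOAD_CONST → push 2. Stack: [2]
LOAD_FAST a → push -6. Stack: [2, -6]
BINARY_OP * → 2 * -6 = -12. Stack: [-12]
LOAD_FAST a → push -6. Stack: [-12, -6]
BINARY_OP - → -12 - -6 = -6. Stack: [-6]
STORE_FAST r → r=-6. Stack: []
LOAD_FAST a → push -6. Stack: [-6]
LOAD_CONST → push 3. Stack: [-6, 3]
BINARY_OP + → -6 + 3 = -3. Stack: [-3]
STORE_FAST v → v=-3. Stack: []
LOAD_FAST_LOAD_FAST a,a → push -6,-6. Stack: [-6, -6]
BINARY_OP % → -6 % -6 = 0. Stack: [0]
LOAD_FAST a → push -6. Stack: [0, -6]
BINARY_OP * → 0 * -6 = 0. Stack: [0]
STORE_FAST s → s=0. Stack: []
LOAD_FAST_LOAD_FAST a,s → push -6,0. Stack: [-6, 0]
BINARY_OP - → -6 - 0 = -6. Stack: [-6]
STORE_FAST m → m=-6. Stack: []
LOAD_FAST a → push -6. Stack: [-6]
LOAD_CONST → push 4. Stack: [-6, 4]
BINARY_OP % → -6 % 4 = 2. Stack: [2]
LOAD_FAST_LOAD_FAST r,r → push -6,-6. Stack: [2, -6, -6]
BINARY_OP + → -6 + -6 = -12. Stack: [2, -12]
BINARY_OP + → 2 + -12 = -10. Stack: [-10]
STORE_FAST w → w=-10. Stack: []
LOAD_FAST w → push -10. Stack: [-10]
LOAD_CONST → push 11. Stack: [-10, 11]
BINARY_OP * → -10 * 11 = -110. Stack: [-110]
RETURN_VALUE → return -110.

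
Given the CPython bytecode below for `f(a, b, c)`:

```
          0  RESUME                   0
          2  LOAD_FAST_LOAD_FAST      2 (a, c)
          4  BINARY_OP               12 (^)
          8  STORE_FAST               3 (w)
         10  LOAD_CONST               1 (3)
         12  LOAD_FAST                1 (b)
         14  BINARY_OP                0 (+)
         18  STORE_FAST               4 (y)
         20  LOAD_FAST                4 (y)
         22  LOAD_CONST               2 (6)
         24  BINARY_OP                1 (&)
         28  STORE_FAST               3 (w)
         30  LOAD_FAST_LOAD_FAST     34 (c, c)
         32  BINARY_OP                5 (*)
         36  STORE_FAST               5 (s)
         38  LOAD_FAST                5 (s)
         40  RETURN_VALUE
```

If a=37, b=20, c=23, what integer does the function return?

LOAD_FAST_LOAD_FAST a,c → push 37,23. Stack: [37, 23]
BINARY_OP ^ → 37 ^ 23 = 50. Stack: [50]
STORE_FAST w → w=50. Stack: []
LOAD_CONST → push 3. Stack: [3]
LOAD_FAST b → push 20. Stack: [3, 20]
BINARY_OP + → 3 + 20 = 23. Stack: [23]
STORE_FAST y → y=23. Stack: []
LOAD_FAST y → push 23. Stack: [23]
LOAD_CONST → push 6. Stack: [23, 6]
BINARY_OP & → 23 & 6 = 6. Stack: [6]
STORE_FAST w → w=6. Stack: []
LOAD_FAST_LOAD_FAST c,c → push 23,23. Stack: [23, 23]
BINARY_OP * → 23 * 23 = 529. Stack: [529]
STORE_FAST s → s=529. Stack: []
LOAD_FAST s → push 529. Stack: [529]
RETURN_VALUE → return 529.

529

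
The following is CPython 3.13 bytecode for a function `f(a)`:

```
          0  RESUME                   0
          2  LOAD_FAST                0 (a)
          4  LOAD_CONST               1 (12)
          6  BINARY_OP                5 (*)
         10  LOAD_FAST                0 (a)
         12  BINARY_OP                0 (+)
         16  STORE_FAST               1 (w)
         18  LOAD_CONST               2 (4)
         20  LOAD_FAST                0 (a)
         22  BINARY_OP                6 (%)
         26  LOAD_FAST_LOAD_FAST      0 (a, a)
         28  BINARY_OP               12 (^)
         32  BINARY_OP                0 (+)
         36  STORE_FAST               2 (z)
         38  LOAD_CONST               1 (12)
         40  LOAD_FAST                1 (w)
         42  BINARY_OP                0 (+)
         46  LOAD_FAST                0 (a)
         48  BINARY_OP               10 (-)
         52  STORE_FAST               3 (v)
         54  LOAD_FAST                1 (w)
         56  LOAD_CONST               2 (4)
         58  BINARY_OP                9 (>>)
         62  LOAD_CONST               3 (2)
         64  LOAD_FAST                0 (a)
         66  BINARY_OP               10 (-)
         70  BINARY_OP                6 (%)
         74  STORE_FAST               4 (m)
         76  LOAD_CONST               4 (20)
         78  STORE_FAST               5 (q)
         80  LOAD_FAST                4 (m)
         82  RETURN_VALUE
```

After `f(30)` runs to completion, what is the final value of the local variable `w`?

390

LOAD_FAST a → push 30. Stack: [30]
LOAD_CONST → push 12. Stack: [30, 12]
BINARY_OP * → 30 * 12 = 360. Stack: [360]
LOAD_FAST a → push 30. Stack: [360, 30]
BINARY_OP + → 360 + 30 = 390. Stack: [390]
STORE_FAST w → w=390. Stack: []
LOAD_CONST → push 4. Stack: [4]
LOAD_FAST a → push 30. Stack: [4, 30]
BINARY_OP % → 4 % 30 = 4. Stack: [4]
LOAD_FAST_LOAD_FAST a,a → push 30,30. Stack: [4, 30, 30]
BINARY_OP ^ → 30 ^ 30 = 0. Stack: [4, 0]
BINARY_OP + → 4 + 0 = 4. Stack: [4]
STORE_FAST z → z=4. Stack: []
LOAD_CONST → push 12. Stack: [12]
LOAD_FAST w → push 390. Stack: [12, 390]
BINARY_OP + → 12 + 390 = 402. Stack: [402]
LOAD_FAST a → push 30. Stack: [402, 30]
BINARY_OP - → 402 - 30 = 372. Stack: [372]
STORE_FAST v → v=372. Stack: []
LOAD_FAST w → push 390. Stack: [390]
LOAD_CONST → push 4. Stack: [390, 4]
BINARY_OP >> → 390 >> 4 = 24. Stack: [24]
LOAD_CONST → push 2. Stack: [24, 2]
LOAD_FAST a → push 30. Stack: [24, 2, 30]
BINARY_OP - → 2 - 30 = -28. Stack: [24, -28]
BINARY_OP % → 24 % -28 = -4. Stack: [-4]
STORE_FAST m → m=-4. Stack: []
LOAD_CONST → push 20. Stack: [20]
STORE_FAST q → q=20. Stack: []
LOAD_FAST m → push -4. Stack: [-4]
RETURN_VALUE → return -4.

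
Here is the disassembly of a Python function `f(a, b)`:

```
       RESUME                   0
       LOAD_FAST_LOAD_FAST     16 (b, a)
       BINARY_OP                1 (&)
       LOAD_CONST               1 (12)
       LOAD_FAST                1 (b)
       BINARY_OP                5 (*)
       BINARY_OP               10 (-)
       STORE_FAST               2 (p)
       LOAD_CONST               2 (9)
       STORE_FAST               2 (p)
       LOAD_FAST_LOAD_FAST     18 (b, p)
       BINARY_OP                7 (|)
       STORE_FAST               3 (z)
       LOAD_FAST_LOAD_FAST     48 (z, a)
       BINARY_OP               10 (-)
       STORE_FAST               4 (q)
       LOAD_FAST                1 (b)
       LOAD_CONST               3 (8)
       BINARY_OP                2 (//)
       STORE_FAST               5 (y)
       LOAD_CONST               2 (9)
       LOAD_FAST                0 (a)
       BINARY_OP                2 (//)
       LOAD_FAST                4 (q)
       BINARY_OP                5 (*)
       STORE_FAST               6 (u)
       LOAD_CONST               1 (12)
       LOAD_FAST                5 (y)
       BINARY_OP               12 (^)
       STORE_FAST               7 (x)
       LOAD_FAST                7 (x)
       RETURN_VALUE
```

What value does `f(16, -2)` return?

LOAD_FAST_LOAD_FAST b,a → push -2,16. Stack: [-2, 16]
BINARY_OP & → -2 & 16 = 16. Stack: [16]
LOAD_CONST → push 12. Stack: [16, 12]
LOAD_FAST b → push -2. Stack: [16, 12, -2]
BINARY_OP * → 12 * -2 = -24. Stack: [16, -24]
BINARY_OP - → 16 - -24 = 40. Stack: [40]
STORE_FAST p → p=40. Stack: []
LOAD_CONST → push 9. Stack: [9]
STORE_FAST p → p=9. Stack: []
LOAD_FAST_LOAD_FAST b,p → push -2,9. Stack: [-2, 9]
BINARY_OP | → -2 | 9 = -1. Stack: [-1]
STORE_FAST z → z=-1. Stack: []
LOAD_FAST_LOAD_FAST z,a → push -1,16. Stack: [-1, 16]
BINARY_OP - → -1 - 16 = -17. Stack: [-17]
STORE_FAST q → q=-17. Stack: []
LOAD_FAST b → push -2. Stack: [-2]
LOAD_CONST → push 8. Stack: [-2, 8]
BINARY_OP // → -2 // 8 = -1. Stack: [-1]
STORE_FAST y → y=-1. Stack: []
LOAD_CONST → push 9. Stack: [9]
LOAD_FAST a → push 16. Stack: [9, 16]
BINARY_OP // → 9 // 16 = 0. Stack: [0]
LOAD_FAST q → push -17. Stack: [0, -17]
BINARY_OP * → 0 * -17 = 0. Stack: [0]
STORE_FAST u → u=0. Stack: []
LOAD_CONST → push 12. Stack: [12]
LOAD_FAST y → push -1. Stack: [12, -1]
BINARY_OP ^ → 12 ^ -1 = -13. Stack: [-13]
STORE_FAST x → x=-13. Stack: []
LOAD_FAST x → push -13. Stack: [-13]
RETURN_VALUE → return -13.

-13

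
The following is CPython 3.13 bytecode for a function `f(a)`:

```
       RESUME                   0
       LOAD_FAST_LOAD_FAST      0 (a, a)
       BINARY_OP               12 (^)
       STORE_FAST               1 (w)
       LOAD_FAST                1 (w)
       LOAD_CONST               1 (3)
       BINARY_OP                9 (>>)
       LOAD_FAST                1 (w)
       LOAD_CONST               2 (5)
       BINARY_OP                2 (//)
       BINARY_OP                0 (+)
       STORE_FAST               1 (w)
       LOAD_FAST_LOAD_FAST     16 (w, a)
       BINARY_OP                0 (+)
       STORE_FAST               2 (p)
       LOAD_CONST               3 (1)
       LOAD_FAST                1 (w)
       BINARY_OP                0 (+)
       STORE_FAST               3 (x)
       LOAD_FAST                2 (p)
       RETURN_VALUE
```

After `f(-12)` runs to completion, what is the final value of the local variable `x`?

1

LOAD_FAST_LOAD_FAST a,a → push -12,-12. Stack: [-12, -12]
BINARY_OP ^ → -12 ^ -12 = 0. Stack: [0]
STORE_FAST w → w=0. Stack: []
LOAD_FAST w → push 0. Stack: [0]
LOAD_CONST → push 3. Stack: [0, 3]
BINARY_OP >> → 0 >> 3 = 0. Stack: [0]
LOAD_FAST w → push 0. Stack: [0, 0]
LOAD_CONST → push 5. Stack: [0, 0, 5]
BINARY_OP // → 0 // 5 = 0. Stack: [0, 0]
BINARY_OP + → 0 + 0 = 0. Stack: [0]
STORE_FAST w → w=0. Stack: []
LOAD_FAST_LOAD_FAST w,a → push 0,-12. Stack: [0, -12]
BINARY_OP + → 0 + -12 = -12. Stack: [-12]
STORE_FAST p → p=-12. Stack: []
LOAD_CONST → push 1. Stack: [1]
LOAD_FAST w → push 0. Stack: [1, 0]
BINARY_OP + → 1 + 0 = 1. Stack: [1]
STORE_FAST x → x=1. Stack: []
LOAD_FAST p → push -12. Stack: [-12]
RETURN_VALUE → return -12.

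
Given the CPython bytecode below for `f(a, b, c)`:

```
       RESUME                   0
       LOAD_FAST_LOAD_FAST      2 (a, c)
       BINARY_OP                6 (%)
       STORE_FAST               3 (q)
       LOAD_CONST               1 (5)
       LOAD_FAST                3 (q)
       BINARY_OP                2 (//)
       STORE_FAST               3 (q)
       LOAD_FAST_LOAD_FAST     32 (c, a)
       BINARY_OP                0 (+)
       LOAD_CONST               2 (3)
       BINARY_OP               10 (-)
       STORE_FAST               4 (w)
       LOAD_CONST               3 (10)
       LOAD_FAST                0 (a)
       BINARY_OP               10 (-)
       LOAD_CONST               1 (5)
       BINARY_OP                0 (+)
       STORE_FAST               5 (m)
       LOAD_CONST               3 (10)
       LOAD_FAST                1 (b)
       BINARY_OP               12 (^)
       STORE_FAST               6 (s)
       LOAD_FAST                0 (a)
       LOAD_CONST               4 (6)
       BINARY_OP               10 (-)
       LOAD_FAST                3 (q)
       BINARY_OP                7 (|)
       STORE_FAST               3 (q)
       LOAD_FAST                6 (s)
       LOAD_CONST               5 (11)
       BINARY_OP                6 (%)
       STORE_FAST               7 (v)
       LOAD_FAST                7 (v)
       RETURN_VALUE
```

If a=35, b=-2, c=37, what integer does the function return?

LOAD_FAST_LOAD_FAST a,c → push 35,37. Stack: [35, 37]
BINARY_OP % → 35 % 37 = 35. Stack: [35]
STORE_FAST q → q=35. Stack: []
LOAD_CONST → push 5. Stack: [5]
LOAD_FAST q → push 35. Stack: [5, 35]
BINARY_OP // → 5 // 35 = 0. Stack: [0]
STORE_FAST q → q=0. Stack: []
LOAD_FAST_LOAD_FAST c,a → push 37,35. Stack: [37, 35]
BINARY_OP + → 37 + 35 = 72. Stack: [72]
LOAD_CONST → push 3. Stack: [72, 3]
BINARY_OP - → 72 - 3 = 69. Stack: [69]
STORE_FAST w → w=69. Stack: []
LOAD_CONST → push 10. Stack: [10]
LOAD_FAST a → push 35. Stack: [10, 35]
BINARY_OP - → 10 - 35 = -25. Stack: [-25]
LOAD_CONST → push 5. Stack: [-25, 5]
BINARY_OP + → -25 + 5 = -20. Stack: [-20]
STORE_FAST m → m=-20. Stack: []
LOAD_CONST → push 10. Stack: [10]
LOAD_FAST b → push -2. Stack: [10, -2]
BINARY_OP ^ → 10 ^ -2 = -12. Stack: [-12]
STORE_FAST s → s=-12. Stack: []
LOAD_FAST a → push 35. Stack: [35]
LOAD_CONST → push 6. Stack: [35, 6]
BINARY_OP - → 35 - 6 = 29. Stack: [29]
LOAD_FAST q → push 0. Stack: [29, 0]
BINARY_OP | → 29 | 0 = 29. Stack: [29]
STORE_FAST q → q=29. Stack: []
LOAD_FAST s → push -12. Stack: [-12]
LOAD_CONST → push 11. Stack: [-12, 11]
BINARY_OP % → -12 % 11 = 10. Stack: [10]
STORE_FAST v → v=10. Stack: []
LOAD_FAST v → push 10. Stack: [10]
RETURN_VALUE → return 10.

10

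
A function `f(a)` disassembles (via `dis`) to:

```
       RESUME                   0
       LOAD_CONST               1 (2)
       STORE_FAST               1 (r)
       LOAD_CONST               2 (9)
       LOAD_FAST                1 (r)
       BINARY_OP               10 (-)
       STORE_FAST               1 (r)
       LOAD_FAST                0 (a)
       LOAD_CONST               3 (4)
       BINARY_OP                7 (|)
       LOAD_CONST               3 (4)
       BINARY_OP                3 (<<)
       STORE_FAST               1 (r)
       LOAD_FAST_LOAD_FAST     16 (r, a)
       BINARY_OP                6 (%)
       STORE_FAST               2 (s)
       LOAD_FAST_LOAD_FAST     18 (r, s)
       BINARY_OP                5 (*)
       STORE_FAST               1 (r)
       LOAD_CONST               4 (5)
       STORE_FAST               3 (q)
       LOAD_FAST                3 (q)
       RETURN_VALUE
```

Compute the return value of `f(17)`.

LOAD_CONST → push 2. Stack: [2]
STORE_FAST r → r=2. Stack: []
LOAD_CONST → push 9. Stack: [9]
LOAD_FAST r → push 2. Stack: [9, 2]
BINARY_OP - → 9 - 2 = 7. Stack: [7]
STORE_FAST r → r=7. Stack: []
LOAD_FAST a → push 17. Stack: [17]
LOAD_CONST → push 4. Stack: [17, 4]
BINARY_OP | → 17 | 4 = 21. Stack: [21]
LOAD_CONST → push 4. Stack: [21, 4]
BINARY_OP << → 21 << 4 = 336. Stack: [336]
STORE_FAST r → r=336. Stack: []
LOAD_FAST_LOAD_FAST r,a → push 336,17. Stack: [336, 17]
BINARY_OP % → 336 % 17 = 13. Stack: [13]
STORE_FAST s → s=13. Stack: []
LOAD_FAST_LOAD_FAST r,s → push 336,13. Stack: [336, 13]
BINARY_OP * → 336 * 13 = 4368. Stack: [4368]
STORE_FAST r → r=4368. Stack: []
LOAD_CONST → push 5. Stack: [5]
STORE_FAST q → q=5. Stack: []
LOAD_FAST q → push 5. Stack: [5]
RETURN_VALUE → return 5.

5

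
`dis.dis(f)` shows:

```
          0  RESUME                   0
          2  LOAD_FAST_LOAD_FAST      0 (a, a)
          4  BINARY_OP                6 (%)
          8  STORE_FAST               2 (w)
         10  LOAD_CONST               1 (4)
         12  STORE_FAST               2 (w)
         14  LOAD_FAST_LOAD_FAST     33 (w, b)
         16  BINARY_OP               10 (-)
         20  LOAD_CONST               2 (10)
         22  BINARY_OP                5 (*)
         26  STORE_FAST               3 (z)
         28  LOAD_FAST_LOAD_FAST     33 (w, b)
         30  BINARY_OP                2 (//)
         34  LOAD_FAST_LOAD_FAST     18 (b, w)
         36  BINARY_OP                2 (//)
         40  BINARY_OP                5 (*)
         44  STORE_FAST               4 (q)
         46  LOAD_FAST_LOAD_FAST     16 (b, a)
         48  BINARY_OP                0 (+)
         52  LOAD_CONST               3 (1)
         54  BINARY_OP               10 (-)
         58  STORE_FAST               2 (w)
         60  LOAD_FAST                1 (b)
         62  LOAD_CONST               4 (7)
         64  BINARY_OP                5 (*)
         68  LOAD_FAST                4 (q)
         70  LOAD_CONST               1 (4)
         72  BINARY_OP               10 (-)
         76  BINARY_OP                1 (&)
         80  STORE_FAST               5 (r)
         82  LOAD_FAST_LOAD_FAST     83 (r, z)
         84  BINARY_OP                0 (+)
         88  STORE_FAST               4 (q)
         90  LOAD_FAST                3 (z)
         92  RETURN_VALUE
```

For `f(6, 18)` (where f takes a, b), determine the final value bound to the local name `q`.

-16

LOAD_FAST_LOAD_FAST a,a → push 6,6. Stack: [6, 6]
BINARY_OP % → 6 % 6 = 0. Stack: [0]
STORE_FAST w → w=0. Stack: []
LOAD_CONST → push 4. Stack: [4]
STORE_FAST w → w=4. Stack: []
LOAD_FAST_LOAD_FAST w,b → push 4,18. Stack: [4, 18]
BINARY_OP - → 4 - 18 = -14. Stack: [-14]
LOAD_CONST → push 10. Stack: [-14, 10]
BINARY_OP * → -14 * 10 = -140. Stack: [-140]
STORE_FAST z → z=-140. Stack: []
LOAD_FAST_LOAD_FAST w,b → push 4,18. Stack: [4, 18]
BINARY_OP // → 4 // 18 = 0. Stack: [0]
LOAD_FAST_LOAD_FAST b,w → push 18,4. Stack: [0, 18, 4]
BINARY_OP // → 18 // 4 = 4. Stack: [0, 4]
BINARY_OP * → 0 * 4 = 0. Stack: [0]
STORE_FAST q → q=0. Stack: []
LOAD_FAST_LOAD_FAST b,a → push 18,6. Stack: [18, 6]
BINARY_OP + → 18 + 6 = 24. Stack: [24]
LOAD_CONST → push 1. Stack: [24, 1]
BINARY_OP - → 24 - 1 = 23. Stack: [23]
STORE_FAST w → w=23. Stack: []
LOAD_FAST b → push 18. Stack: [18]
LOAD_CONST → push 7. Stack: [18, 7]
BINARY_OP * → 18 * 7 = 126. Stack: [126]
LOAD_FAST q → push 0. Stack: [126, 0]
LOAD_CONST → push 4. Stack: [126, 0, 4]
BINARY_OP - → 0 - 4 = -4. Stack: [126, -4]
BINARY_OP & → 126 & -4 = 124. Stack: [124]
STORE_FAST r → r=124. Stack: []
LOAD_FAST_LOAD_FAST r,z → push 124,-140. Stack: [124, -140]
BINARY_OP + → 124 + -140 = -16. Stack: [-16]
STORE_FAST q → q=-16. Stack: []
LOAD_FAST z → push -140. Stack: [-140]
RETURN_VALUE → return -140.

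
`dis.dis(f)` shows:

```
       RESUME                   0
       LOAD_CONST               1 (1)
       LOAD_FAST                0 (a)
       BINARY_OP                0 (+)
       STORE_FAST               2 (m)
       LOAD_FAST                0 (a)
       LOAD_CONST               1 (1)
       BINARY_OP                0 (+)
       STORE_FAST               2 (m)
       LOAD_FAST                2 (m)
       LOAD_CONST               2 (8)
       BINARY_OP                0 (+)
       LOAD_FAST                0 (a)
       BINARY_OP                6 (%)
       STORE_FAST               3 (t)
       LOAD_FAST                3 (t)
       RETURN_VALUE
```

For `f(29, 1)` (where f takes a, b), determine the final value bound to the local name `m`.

30

LOAD_CONST → push 1. Stack: [1]
LOAD_FAST a → push 29. Stack: [1, 29]
BINARY_OP + → 1 + 29 = 30. Stack: [30]
STORE_FAST m → m=30. Stack: []
LOAD_FAST a → push 29. Stack: [29]
LOAD_CONST → push 1. Stack: [29, 1]
BINARY_OP + → 29 + 1 = 30. Stack: [30]
STORE_FAST m → m=30. Stack: []
LOAD_FAST m → push 30. Stack: [30]
LOAD_CONST → push 8. Stack: [30, 8]
BINARY_OP + → 30 + 8 = 38. Stack: [38]
LOAD_FAST a → push 29. Stack: [38, 29]
BINARY_OP % → 38 % 29 = 9. Stack: [9]
STORE_FAST t → t=9. Stack: []
LOAD_FAST t → push 9. Stack: [9]
RETURN_VALUE → return 9.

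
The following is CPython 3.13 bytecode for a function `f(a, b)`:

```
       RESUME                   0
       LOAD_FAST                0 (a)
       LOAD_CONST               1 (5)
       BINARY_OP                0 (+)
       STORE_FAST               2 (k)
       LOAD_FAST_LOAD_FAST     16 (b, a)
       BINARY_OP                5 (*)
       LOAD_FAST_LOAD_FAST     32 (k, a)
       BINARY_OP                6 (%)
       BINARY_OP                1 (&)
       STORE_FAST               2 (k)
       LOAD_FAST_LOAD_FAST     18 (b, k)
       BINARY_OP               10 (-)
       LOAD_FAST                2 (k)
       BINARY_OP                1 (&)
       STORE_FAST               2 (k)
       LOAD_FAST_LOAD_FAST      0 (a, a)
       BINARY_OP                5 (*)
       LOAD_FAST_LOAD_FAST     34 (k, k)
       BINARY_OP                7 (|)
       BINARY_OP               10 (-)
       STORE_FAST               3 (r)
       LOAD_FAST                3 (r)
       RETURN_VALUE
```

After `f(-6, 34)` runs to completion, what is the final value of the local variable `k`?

LOAD_FAST a → push -6. Stack: [-6]
LOAD_CONST → push 5. Stack: [-6, 5]
BINARY_OP + → -6 + 5 = -1. Stack: [-1]
STORE_FAST k → k=-1. Stack: []
LOAD_FAST_LOAD_FAST b,a → push 34,-6. Stack: [34, -6]
BINARY_OP * → 34 * -6 = -204. Stack: [-204]
LOAD_FAST_LOAD_FAST k,a → push -1,-6. Stack: [-204, -1, -6]
BINARY_OP % → -1 % -6 = -1. Stack: [-204, -1]
BINARY_OP & → -204 & -1 = -204. Stack: [-204]
STORE_FAST k → k=-204. Stack: []
LOAD_FAST_LOAD_FAST b,k → push 34,-204. Stack: [34, -204]
BINARY_OP - → 34 - -204 = 238. Stack: [238]
LOAD_FAST k → push -204. Stack: [238, -204]
BINARY_OP & → 238 & -204 = 36. Stack: [36]
STORE_FAST k → k=36. Stack: []
LOAD_FAST_LOAD_FAST a,a → push -6,-6. Stack: [-6, -6]
BINARY_OP * → -6 * -6 = 36. Stack: [36]
LOAD_FAST_LOAD_FAST k,k → push 36,36. Stack: [36, 36, 36]
BINARY_OP | → 36 | 36 = 36. Stack: [36, 36]
BINARY_OP - → 36 - 36 = 0. Stack: [0]
STORE_FAST r → r=0. Stack: []
LOAD_FAST r → push 0. Stack: [0]
RETURN_VALUE → return 0.

36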